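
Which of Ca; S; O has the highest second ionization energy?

O

IE_2 is the cost of taking one more electron from the +1 cation: Ca⁺ still has 1 valence electron; S⁺ still has 5 valence electrons; O⁺ still has 5 valence electrons.
All are still removing valence electrons, so compare the +1 ions as you would atoms: IE_2 generally rises across a period (higher Z_eff) and falls down a group (larger shell), subject to the usual subshell exceptions.
Valence configurations: Ca⁺ [Ar]4s¹, S⁺ [Ne]3s²3p³, O⁺ [He]2s²2p³.
The numbers (kJ/mol): Ca 1145, S 2252, O 3388.
So the second ionization energies run Ca < S < O.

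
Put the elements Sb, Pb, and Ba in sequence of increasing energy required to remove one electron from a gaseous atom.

Ba < Pb < Sb

Across a period the outer electron is held more tightly (higher IE₁); down a group it sits in a higher shell, more shielded, and comes off more easily.
Neither a single period nor a single group — weigh both effects.
Pb > Ba: both are in period 6; the period trend gives Pb the larger value.
Sb > Pb: both effects reinforce here, so Sb is clearly the higher of the two.
For reference (kJ/mol): Sb 831, Ba 503, Pb 716.
So from lowest to highest: Ba < Pb < Sb.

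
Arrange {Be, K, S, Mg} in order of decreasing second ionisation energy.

Consider each +1 ion: Be⁺ still has 1 valence electron; K⁺ is the bare [Ar] core; S⁺ still has 5 valence electrons; Mg⁺ still has 1 valence electron.
Core electrons are held far more tightly than valence electrons, so K tops the IE_2 order.
Valence configurations: Be⁺ [He]2s¹, S⁺ [Ne]3s²3p³, Mg⁺ [Ne]3s¹.
The numbers (kJ/mol): Be 1757, K 3052, S 2252, Mg 1451.
So the second ionization energies run Mg < Be < S < K.

K, S, Be, Mg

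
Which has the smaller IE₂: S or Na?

After 1 electron has been removed, what remains? S⁺ still has 5 valence electrons; Na⁺ is the bare [Ne] core.
Core electrons are held far more tightly than valence electrons, so Na tops the IE_2 order.
Tabulated IE_2 (kJ/mol): S 2252, Na 4562.
Putting it together, IE_2: S < Na.

S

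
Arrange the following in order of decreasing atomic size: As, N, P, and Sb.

Sb, As, P, N

N is in period 2, group 15; P is in period 3, group 15; As is in period 4, group 15; Sb is in period 5, group 15.
Atomic radius shrinks across a period as nuclear charge pulls the same shell inward, and grows down a group as new shells are added.
All are in group 15, so atomic radius increases down the group.
So from largest to smallest: Sb > As > P > N.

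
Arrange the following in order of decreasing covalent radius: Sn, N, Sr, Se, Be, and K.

K > Sr > Sn > Se > Be > N

Be is in period 2, group 2; N is in period 2, group 15; K is in period 4, group 1; Se is in period 4, group 16; Sr is in period 5, group 2; Sn is in period 5, group 14.
Across a period the added protons contract the valence shell; down a group each new principal shell makes the atom larger.
Neither a single period nor a single group — weigh both effects.
Be > N: both are in period 2; the period trend gives Be the larger value.
Se > Be: period and group pull opposite ways; the down-group shift dominates (116 vs 102 pm).
Sn > Se: both effects reinforce here, so Sn is clearly the larger of the two.
Sr > Sn: Sr lies to the left of Sn in period 5, so the across-period effect alone puts Sr larger.
K > Sr: period and group pull opposite ways; the across-period shift dominates (196 vs 185 pm).
Approximate values (pm): Be 102, N 71, K 196, Se 116, Sr 185, Sn 140.
So from largest to smallest: K > Sr > Sn > Se > Be > N.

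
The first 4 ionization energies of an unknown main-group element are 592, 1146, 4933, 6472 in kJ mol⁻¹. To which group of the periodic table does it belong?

Look for the largest jump between consecutive ionization energies: IE3/IE2 ≈ 4.3, far larger than any earlier ratio.
That jump marks the point where a core electron is being removed. So the atom has 2 valence electrons.
A main-group element with 2 valence electrons is in group 2.

Group 2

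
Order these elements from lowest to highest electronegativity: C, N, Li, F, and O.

Li < C < N < O < F

Li is in period 2, group 1; C is in period 2, group 14; N is in period 2, group 15; O is in period 2, group 16; F is in period 2, group 17.
Smaller atoms with higher effective nuclear charge are more electronegative.
All lie in period 2, so electronegativity increases left to right.
So from lowest to highest: Li < C < N < O < F.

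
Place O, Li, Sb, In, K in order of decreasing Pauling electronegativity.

Li is in period 2, group 1; O is in period 2, group 16; K is in period 4, group 1; In is in period 5, group 13; Sb is in period 5, group 15.
EN rises left→right (higher Z_eff, smaller atoms) and falls top→bottom (larger, more shielded atoms).
Here both period and group differ, so the two effects have to be weighed against each other.
Li > K: they share group 1; the group trend gives Li the larger value.
In > Li: period and group pull opposite ways; the across-period shift dominates (1.78 vs 0.98).
Sb > In: both are in period 5; the period trend gives Sb the larger value.
O > Sb: relative to Sb, both the across-period and down-group shifts push O's electronegativity up.
Approximate values (Pauling): Li 0.98, O 3.44, K 0.82, In 1.78, Sb 2.05.
So from highest to lowest: O > Sb > In > Li > K.

O > Sb > In > Li > K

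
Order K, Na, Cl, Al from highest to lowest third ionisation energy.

After 2 electrons have been removed, what remains? K²⁺ is already 1 electron into the core; Na²⁺ is already 1 electron into the core; Cl²⁺ still has 5 valence electrons; Al²⁺ still has 1 valence electron.
Pulling an electron out of a noble-gas core costs far more than removing a remaining valence electron, so K and Na sit at the high end of IE_3.
Valence configurations: Cl²⁺ [Ne]3s²3p³, Al²⁺ [Ne]3s¹.
The numbers (kJ/mol): K 4420, Na 6910, Cl 3822, Al 2745.
Hence IE_3: Al < Cl < K < Na.

Na > K > Cl > Al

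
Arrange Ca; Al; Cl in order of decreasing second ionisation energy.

Cl > Al > Ca

Consider each +1 ion: Ca⁺ still has 1 valence electron; Al⁺ still has 2 valence electrons; Cl⁺ still has 6 valence electrons.
All are still removing valence electrons, so compare the +1 ions as you would atoms: IE_2 generally rises across a period (higher Z_eff) and falls down a group (larger shell), subject to the usual subshell exceptions.
Valence configurations: Ca⁺ [Ar]4s¹, Al⁺ [Ne]3s², Cl⁺ [Ne]3s²3p⁴.
Tabulated IE_2 (kJ/mol): Ca 1145, Al 1817, Cl 2298.
So the second ionization energies run Ca < Al < Cl.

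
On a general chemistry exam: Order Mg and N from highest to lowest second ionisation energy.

IE_2 is the cost of taking one more electron from the +1 cation: Mg⁺ still has 1 valence electron; N⁺ still has 4 valence electrons.
All are still removing valence electrons, so compare the +1 ions as you would atoms: IE_2 generally rises across a period (higher Z_eff) and falls down a group (larger shell), subject to the usual subshell exceptions.
Valence configurations: Mg⁺ [Ne]3s¹, N⁺ [He]2s²2p².
Approximate IE_2 values (kJ/mol): Mg 1451, N 2856.
Hence IE_2: Mg < N.

N > Mg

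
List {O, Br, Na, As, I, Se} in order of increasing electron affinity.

Na < As < O < Se < I < Br

O is in period 2, group 16; Na is in period 3, group 1; As is in period 4, group 15; Se is in period 4, group 16; Br is in period 4, group 17; I is in period 5, group 17.
Electron affinity generally becomes more exothermic across a period toward the halogens and less exothermic down a group.
Neither a single period nor a single group — weigh both effects.
As > Na: period and group pull opposite ways; the across-period shift dominates (78 vs 53 kJ/mol).
O > As: relative to As, both the across-period and down-group shifts push O's electron affinity up.
Se > O: this pair runs against the simple trend — see the exception note.
I > Se: period and group pull opposite ways; the across-period shift dominates (295 vs 195 kJ/mol).
Br > I: Br sits above I in group 17, so the down-group effect alone puts Br higher.
Note the exception: Se has a higher electron affinity than O, contrary to the simple trend — O's compact 2p subshell gives strong electron–electron repulsion on the added electron.
For reference (kJ/mol): O 141, Na 53, As 78, Se 195, Br 325, I 295.
So from lowest to highest: Na < As < O < Se < I < Br.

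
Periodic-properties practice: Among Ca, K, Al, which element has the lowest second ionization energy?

Ca

Consider each +1 ion: Ca⁺ still has 1 valence electron; K⁺ is the bare [Ar] core; Al⁺ still has 2 valence electrons.
Breaking into a closed-shell core is much more expensive than removing a leftover valence electron — K has the largest IE_2 here.
Valence configurations: Ca⁺ [Ar]4s¹, Al⁺ [Ne]3s².
Tabulated IE_2 (kJ/mol): Ca 1145, K 3052, Al 1817.
Hence IE_2: Ca < Al < K.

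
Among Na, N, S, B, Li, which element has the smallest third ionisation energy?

IE_3 is the cost of taking one more electron from the +2 cation: Na²⁺ is already 1 electron into the core; N²⁺ still has 3 valence electrons; S²⁺ still has 4 valence electrons; B²⁺ still has 1 valence electron; Li²⁺ is already 1 electron into the core.
Core electrons are held far more tightly than valence electrons, so Na and Li top the IE_3 order.
Valence configurations: N²⁺ [He]2s²2p¹, S²⁺ [Ne]3s²3p², B²⁺ [He]2s¹.
Approximate IE_3 values (kJ/mol): Na 6910, N 4578, S 3357, B 3660, Li 11815.
Overall IE_3 order: S < B < N < Na < Li.

S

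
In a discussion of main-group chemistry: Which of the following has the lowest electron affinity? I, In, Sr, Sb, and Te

Sr is in period 5, group 2; In is in period 5, group 13; Sb is in period 5, group 15; Te is in period 5, group 16; I is in period 5, group 17.
Electron affinity generally becomes more exothermic across a period toward the halogens and less exothermic down a group.
All lie in period 5, so electron affinity increases left to right.
The lowest electron affinity among these belongs to Sr.

Sr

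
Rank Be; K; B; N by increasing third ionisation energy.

After 2 electrons have been removed, what remains? Be²⁺ is the bare [He] core; K²⁺ is already 1 electron into the core; B²⁺ still has 1 valence electron; N²⁺ still has 3 valence electrons.
Usually core removal costs more than valence removal, but here the competition is close: a tightly held n=2 valence electron can cost more to remove than an n=3 core electron, so the actual values have to decide it.
Valence configurations: B²⁺ [He]2s¹, N²⁺ [He]2s²2p¹.
Approximate IE_3 values (kJ/mol): Be 14849, K 4420, B 3660, N 4578.
Putting it together, IE_3: B < K < N < Be.

B < K < N < Be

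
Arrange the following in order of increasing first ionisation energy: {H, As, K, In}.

K < In < As < H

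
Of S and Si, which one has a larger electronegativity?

S

Si is in period 3, group 14; S is in period 3, group 16.
EN rises left→right (higher Z_eff, smaller atoms) and falls top→bottom (larger, more shielded atoms).
All lie in period 3, so electronegativity increases left to right.
So S has the larger electronegativity (S > Si).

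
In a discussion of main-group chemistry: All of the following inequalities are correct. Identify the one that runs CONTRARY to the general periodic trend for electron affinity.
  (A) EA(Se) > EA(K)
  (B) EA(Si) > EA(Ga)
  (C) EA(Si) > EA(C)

The general trend: electron affinity increases across a period and decreases down a group.
(A) Se (period 4, group 16) vs K (period 4, group 1): the stated order agrees with the simple trend.
(B) Si (period 3, group 14) vs Ga (period 4, group 13): the stated order agrees with the simple trend.
(C) Si (period 3, group 14) vs C (period 2, group 14): the stated order contradicts the simple trend.
The exception is (C): Si's larger, more diffuse 3p orbitals accept an added electron slightly more readily than C's compact 2p.

(C)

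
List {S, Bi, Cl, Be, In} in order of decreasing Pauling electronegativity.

Atoms toward the upper right of the periodic table pull bonding electrons most strongly.
Neither a single period nor a single group — weigh both effects.
In > Be: the two effects oppose for this pair; the across-period effect wins (1.78 vs 1.57).
Bi > In: the two effects oppose for this pair; the across-period effect wins (2.02 vs 1.78).
S > Bi: relative to Bi, both the across-period and down-group shifts push S's electronegativity up.
Cl > S: both are in period 3; the period trend gives Cl the larger value.
Tabulated electronegativity (Pauling): Be 1.57, S 2.58, Cl 3.16, In 1.78, Bi 2.02.
So from highest to lowest: Cl > S > Bi > In > Be.

Cl > S > Bi > In > Be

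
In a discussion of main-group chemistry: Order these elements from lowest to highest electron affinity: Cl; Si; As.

Adding an electron releases more energy for atoms nearer the top right (short of the noble gases).
Here both period and group differ, so the two effects have to be weighed against each other.
Si > As: period and group pull opposite ways; the down-group shift dominates (134 vs 78 kJ/mol).
Cl > Si: both are in period 3; the period trend gives Cl the larger value.
Approximate values (kJ/mol): Si 134, Cl 349, As 78.
So from lowest to highest: As < Si < Cl.

As < Si < Cl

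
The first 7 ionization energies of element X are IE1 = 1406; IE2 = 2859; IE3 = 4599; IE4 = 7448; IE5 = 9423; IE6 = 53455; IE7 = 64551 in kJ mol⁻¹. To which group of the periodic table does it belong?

Group 15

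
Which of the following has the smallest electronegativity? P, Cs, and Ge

Cs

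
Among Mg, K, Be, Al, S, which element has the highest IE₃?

Be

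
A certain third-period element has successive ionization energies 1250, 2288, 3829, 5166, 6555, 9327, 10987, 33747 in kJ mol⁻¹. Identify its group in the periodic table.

Group 17

Look for the largest jump between consecutive ionization energies: IE8/IE7 ≈ 3.1, far larger than any earlier ratio.
That jump marks the point where a core electron is being removed. So the atom has 7 valence electrons.
A main-group element with 7 valence electrons is in group 17.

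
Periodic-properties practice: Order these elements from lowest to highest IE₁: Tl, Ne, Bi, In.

Ne is in period 2, group 18; In is in period 5, group 13; Tl is in period 6, group 13; Bi is in period 6, group 15.
Removing the outermost electron gets harder across a period and easier down a group.
Neither a single period nor a single group — weigh both effects.
Tl > In: this pair runs against the simple trend — see the exception note.
Bi > Tl: both are in period 6; the period trend gives Bi the larger value.
Ne > Bi: relative to Bi, both the across-period and down-group shifts push Ne's first ionization energy up.
Note the exception: Tl has a higher first ionization energy than In, contrary to the simple trend — relativistic 6s stabilisation and poor 4f/5d shielding distort the trend for the heavy p-block elements.
Tabulated first ionization energy (kJ/mol): Ne 2081, In 558, Tl 589, Bi 703.
So from lowest to highest: In < Tl < Bi < Ne.

In < Tl < Bi < Ne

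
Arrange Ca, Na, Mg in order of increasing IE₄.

Ca < Na < Mg

After 3 electrons have been removed, what remains? Ca³⁺ is already 1 electron into the core; Na³⁺ is already 2 electrons into the core; Mg³⁺ is already 1 electron into the core.
All of these are removing an electron from a noble-gas core or deeper; the smaller core (lower principal quantum number) is held far more tightly, and within a period the higher nuclear charge binds the same core more tightly.
The numbers (kJ/mol): Ca 6491, Na 9543, Mg 10543.
Putting it together, IE_4: Ca < Na < Mg.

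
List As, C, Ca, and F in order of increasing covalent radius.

F, C, As, Ca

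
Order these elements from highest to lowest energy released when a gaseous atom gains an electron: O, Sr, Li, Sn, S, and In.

Li is in period 2, group 1; O is in period 2, group 16; S is in period 3, group 16; Sr is in period 5, group 2; In is in period 5, group 13; Sn is in period 5, group 14.
Atoms with high Z_eff and room in the valence shell (especially the halogens) have the most exothermic electron affinities.
Here both period and group differ, so the two effects have to be weighed against each other.
In > Sr: In lies to the right of Sr in period 5, so the across-period effect alone puts In higher.
Li > In: period and group pull opposite ways; the down-group shift dominates (60 vs 29 kJ/mol).
Sn > Li: period and group pull opposite ways; the across-period shift dominates (107 vs 60 kJ/mol).
O > Sn: both effects reinforce here, so O is clearly the higher of the two.
S > O: this pair runs against the simple trend — see the exception note.
Note the exception: S has a higher electron affinity than O, contrary to the simple trend — the compact 2p subshell of O repels the added electron more than S's larger 3p does.
Approximate values (kJ/mol): Li 60, O 141, S 200, Sr 5, In 29, Sn 107.
So from highest to lowest: S > O > Sn > Li > In > Sr.

S > O > Sn > Li > In > Sr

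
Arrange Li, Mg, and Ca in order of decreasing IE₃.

Li > Mg > Ca

IE_3 is the cost of taking one more electron from the +2 cation: Li²⁺ is already 1 electron into the core; Mg²⁺ is the bare [Ne] core; Ca²⁺ is the bare [Ar] core.
All of these are removing an electron from a noble-gas core or deeper; the smaller core (lower principal quantum number) is held far more tightly, and within a period the higher nuclear charge binds the same core more tightly.
Tabulated IE_3 (kJ/mol): Li 11815, Mg 7733, Ca 4912.
Putting it together, IE_3: Ca < Mg < Li.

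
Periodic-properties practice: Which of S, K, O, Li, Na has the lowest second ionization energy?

S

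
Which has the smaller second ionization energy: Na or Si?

Si

Consider each +1 ion: Na⁺ is the bare [Ne] core; Si⁺ still has 3 valence electrons.
Core electrons are held far more tightly than valence electrons, so Na tops the IE_2 order.
The numbers (kJ/mol): Na 4562, Si 1577.
Putting it together, IE_2: Si < Na.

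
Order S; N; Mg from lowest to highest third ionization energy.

After 2 electrons have been removed, what remains? S²⁺ still has 4 valence electrons; N²⁺ still has 3 valence electrons; Mg²⁺ is the bare [Ne] core.
Pulling an electron out of a noble-gas core costs far more than removing a remaining valence electron, so Mg sits at the high end of IE_3.
Valence configurations: S²⁺ [Ne]3s²3p², N²⁺ [He]2s²2p¹.
Tabulated IE_3 (kJ/mol): S 3357, N 4578, Mg 7733.
Putting it together, IE_3: S < N < Mg.

S < N < Mg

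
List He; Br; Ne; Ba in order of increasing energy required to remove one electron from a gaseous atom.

Ba, Br, Ne, He

He is in period 1, group 18; Ne is in period 2, group 18; Br is in period 4, group 17; Ba is in period 6, group 2.
Removing the outermost electron gets harder across a period and easier down a group.
These span different periods and groups, so the two trends combine.
Br > Ba: both effects reinforce here, so Br is clearly the higher of the two.
Ne > Br: both effects reinforce here, so Ne is clearly the higher of the two.
He > Ne: He sits above Ne in group 18, so the down-group effect alone puts He higher.
For reference (kJ/mol): He 2372, Ne 2081, Br 1140, Ba 503.
So from lowest to highest: Ba < Br < Ne < He.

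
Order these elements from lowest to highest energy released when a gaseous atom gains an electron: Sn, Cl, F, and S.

Sn < S < F < Cl

F is in period 2, group 17; S is in period 3, group 16; Cl is in period 3, group 17; Sn is in period 5, group 14.
Electron affinity generally becomes more exothermic across a period toward the halogens and less exothermic down a group.
These span different periods and groups, so the two trends combine.
S > Sn: both effects reinforce here, so S is clearly the higher of the two.
F > S: both effects reinforce here, so F is clearly the higher of the two.
Cl > F: this pair runs against the simple trend — see the exception note.
Note the exception: Cl has a higher electron affinity than F, contrary to the simple trend — F's small 2p subshell makes the incoming electron feel strong e⁻–e⁻ repulsion, so Cl actually releases more energy on gaining an electron.
Tabulated electron affinity (kJ/mol): F 328, S 200, Cl 349, Sn 107.
So from lowest to highest: Sn < S < F < Cl.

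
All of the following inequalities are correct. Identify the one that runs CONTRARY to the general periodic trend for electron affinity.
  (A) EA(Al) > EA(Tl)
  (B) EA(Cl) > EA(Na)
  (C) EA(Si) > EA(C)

(C)

The general trend: electron affinity increases across a period and decreases down a group.
(A) Al (period 3, group 13) vs Tl (period 6, group 13): the stated order agrees with the simple trend.
(B) Cl (period 3, group 17) vs Na (period 3, group 1): the stated order agrees with the simple trend.
(C) Si (period 3, group 14) vs C (period 2, group 14): the stated order contradicts the simple trend.
The exception is (C): Si's larger, more diffuse 3p orbitals accept an added electron slightly more readily than C's compact 2p.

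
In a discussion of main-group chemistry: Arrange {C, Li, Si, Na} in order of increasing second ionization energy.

After 1 electron has been removed, what remains? C⁺ still has 3 valence electrons; Li⁺ is the bare [He] core; Si⁺ still has 3 valence electrons; Na⁺ is the bare [Ne] core.
Breaking into a closed-shell core is much more expensive than removing a leftover valence electron — Na and Li have the largest IE_2 here.
Valence configurations: C⁺ [He]2s²2p¹, Si⁺ [Ne]3s²3p¹.
The numbers (kJ/mol): C 2353, Li 7298, Si 1577, Na 4562.
So the second ionization energies run Si < C < Na < Li.

Si < C < Na < Li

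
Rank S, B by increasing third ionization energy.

S < B

IE_3 is the cost of taking one more electron from the +2 cation: S²⁺ still has 4 valence electrons; B²⁺ still has 1 valence electron.
All are still removing valence electrons, so compare the +2 ions as you would atoms: IE_3 generally rises across a period (higher Z_eff) and falls down a group (larger shell), subject to the usual subshell exceptions.
Valence configurations: S²⁺ [Ne]3s²3p², B²⁺ [He]2s¹.
The numbers (kJ/mol): S 3357, B 3660.
Putting it together, IE_3: S < B.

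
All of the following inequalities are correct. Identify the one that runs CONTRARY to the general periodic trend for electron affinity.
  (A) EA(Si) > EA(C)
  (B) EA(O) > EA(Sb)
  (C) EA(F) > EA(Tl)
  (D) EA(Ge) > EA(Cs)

(A)

The general trend: electron affinity increases across a period and decreases down a group.
(A) Si (period 3, group 14) vs C (period 2, group 14): the stated order contradicts the simple trend.
(B) O (period 2, group 16) vs Sb (period 5, group 15): the stated order agrees with the simple trend.
(C) F (period 2, group 17) vs Tl (period 6, group 13): the stated order agrees with the simple trend.
(D) Ge (period 4, group 14) vs Cs (period 6, group 1): the stated order agrees with the simple trend.
The exception is (A): Si's larger, more diffuse 3p orbitals accept an added electron slightly more readily than C's compact 2p.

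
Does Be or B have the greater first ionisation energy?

Be

First ionization energy rises across a period (greater Z_eff holds electrons more tightly) and falls down a group (valence electrons are farther from the nucleus).
All lie in period 2; the across-period trend (first ionization energy increases left to right) applies, with the exception below.
Note the exception: Be has a higher first ionization energy than B, contrary to the simple trend — removing B's lone 2p electron is easier than breaking Be's filled 2s².
Tabulated first ionization energy (kJ/mol): Be 900, B 801.
So Be has the greater first ionisation energy (Be > B).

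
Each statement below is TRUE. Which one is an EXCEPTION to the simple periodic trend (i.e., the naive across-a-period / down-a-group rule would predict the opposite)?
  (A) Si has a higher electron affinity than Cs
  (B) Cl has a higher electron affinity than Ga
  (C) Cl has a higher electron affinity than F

(C)

The general trend: electron affinity increases across a period and decreases down a group.
(A) Si (period 3, group 14) vs Cs (period 6, group 1): the stated order agrees with the simple trend.
(B) Cl (period 3, group 17) vs Ga (period 4, group 13): the stated order agrees with the simple trend.
(C) Cl (period 3, group 17) vs F (period 2, group 17): the stated order contradicts the simple trend.
The exception is (C): F's small 2p subshell makes the incoming electron feel strong e⁻–e⁻ repulsion, so Cl actually releases more energy on gaining an electron.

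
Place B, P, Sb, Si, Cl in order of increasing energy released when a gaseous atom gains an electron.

B < P < Sb < Si < Cl

Electron affinity generally becomes more exothermic across a period toward the halogens and less exothermic down a group.
Here both period and group differ, so the two effects have to be weighed against each other.
P > B: the two effects oppose for this pair; the across-period effect wins (72 vs 27 kJ/mol).
Sb > P: this pair runs against the simple trend — see the exception note.
Si > Sb: period and group pull opposite ways; the down-group shift dominates (134 vs 103 kJ/mol).
Cl > Si: both are in period 3; the period trend gives Cl the larger value.
Note the exception: Sb has a higher electron affinity than P, contrary to the simple trend — both are half-filled np³, but the pairing/repulsion penalty for the added electron shrinks as the p orbitals become larger and more diffuse down the group, and for Sb that outweighs the weaker nuclear attraction.
Note the exception: Si has a higher electron affinity than P, contrary to the simple trend — adding an electron to P's half-filled 3p³ is unfavourable, so Si (3p²) has the more exothermic EA.
Tabulated electron affinity (kJ/mol): B 27, Si 134, P 72, Cl 349, Sb 103.
So from lowest to highest: B < P < Sb < Si < Cl.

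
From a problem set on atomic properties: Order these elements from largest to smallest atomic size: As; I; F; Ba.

F is in period 2, group 17; As is in period 4, group 15; I is in period 5, group 17; Ba is in period 6, group 2.
Moving right in a period, electrons are added to the same shell under a stronger nuclear pull, so atoms get smaller; moving down, a new shell is opened and atoms get larger.
These span different periods and groups, so the two trends combine.
As > F: relative to F, both the across-period and down-group shifts push As's atomic radius up.
I > As: the two effects oppose for this pair; the down-group effect wins (133 vs 121 pm).
Ba > I: relative to I, both the across-period and down-group shifts push Ba's atomic radius up.
Tabulated atomic radius (pm): F 64, As 121, I 133, Ba 196.
So from largest to smallest: Ba > I > As > F.

Ba > I > As > F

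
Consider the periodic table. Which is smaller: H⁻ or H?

H

Forming H⁻ adds 1 electron to H. More electron–electron repulsion in the same shell, with unchanged nuclear charge, lets the cloud expand.
An anion is larger than its parent atom: H⁻ > H.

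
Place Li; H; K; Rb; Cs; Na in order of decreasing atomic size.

Cs > Rb > K > Na > Li > H

H is in period 1, group 1; Li is in period 2, group 1; Na is in period 3, group 1; K is in period 4, group 1; Rb is in period 5, group 1; Cs is in period 6, group 1.
Across a period the added protons contract the valence shell; down a group each new principal shell makes the atom larger.
All are in group 1, so atomic radius increases down the group.
So from largest to smallest: Cs > Rb > K > Na > Li > H.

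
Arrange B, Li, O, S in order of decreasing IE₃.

Li > O > B > S

Consider each +2 ion: B²⁺ still has 1 valence electron; Li²⁺ is already 1 electron into the core; O²⁺ still has 4 valence electrons; S²⁺ still has 4 valence electrons.
Breaking into a closed-shell core is much more expensive than removing a leftover valence electron — Li has the largest IE_3 here.
Valence configurations: B²⁺ [He]2s¹, O²⁺ [He]2s²2p², S²⁺ [Ne]3s²3p².
Tabulated IE_3 (kJ/mol): B 3660, Li 11815, O 5300, S 3357.
Putting it together, IE_3: S < B < O < Li.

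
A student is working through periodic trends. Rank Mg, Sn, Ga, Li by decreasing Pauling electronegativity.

Li is in period 2, group 1; Mg is in period 3, group 2; Ga is in period 4, group 13; Sn is in period 5, group 14.
Atoms toward the upper right of the periodic table pull bonding electrons most strongly.
A diagonal step moves right (one effect) and down (the opposite effect) at once.
Mg > Li: the two effects oppose for this pair; the across-period effect wins (1.31 vs 0.98).
Ga > Mg: period and group pull opposite ways; the across-period shift dominates (1.81 vs 1.31).
Sn > Ga: period and group pull opposite ways; the across-period shift dominates (1.96 vs 1.81).
Approximate values (Pauling): Li 0.98, Mg 1.31, Ga 1.81, Sn 1.96.
So from highest to lowest: Sn > Ga > Mg > Li.

Sn, Ga, Mg, Li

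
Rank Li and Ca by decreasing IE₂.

IE_2 is the cost of taking one more electron from the +1 cation: Li⁺ is the bare [He] core; Ca⁺ still has 1 valence electron.
Breaking into a closed-shell core is much more expensive than removing a leftover valence electron — Li has the largest IE_2 here.
Approximate IE_2 values (kJ/mol): Li 7298, Ca 1145.
Overall IE_2 order: Ca < Li.

Li > Ca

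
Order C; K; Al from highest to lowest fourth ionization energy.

The fourth ionization energy removes an electron from the +3 ion. For each element: C³⁺ still has 1 valence electron; K³⁺ is already 2 electrons into the core; Al³⁺ is the bare [Ne] core.
Usually core removal costs more than valence removal, but here the competition is close: a tightly held n=2 valence electron can cost more to remove than an n=3 core electron, so the actual values have to decide it.
Approximate IE_4 values (kJ/mol): C 6223, K 5877, Al 11577.
Hence IE_4: K < C < Al.

Al, C, K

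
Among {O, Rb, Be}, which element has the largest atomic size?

Rb

Be is in period 2, group 2; O is in period 2, group 16; Rb is in period 5, group 1.
Across a period the added protons contract the valence shell; down a group each new principal shell makes the atom larger.
Neither a single period nor a single group — weigh both effects.
Be > O: both are in period 2; the period trend gives Be the larger value.
Rb > Be: both effects reinforce here, so Rb is clearly the larger of the two.
Approximate values (pm): Be 102, O 63, Rb 210.
The largest atomic size among these belongs to Rb.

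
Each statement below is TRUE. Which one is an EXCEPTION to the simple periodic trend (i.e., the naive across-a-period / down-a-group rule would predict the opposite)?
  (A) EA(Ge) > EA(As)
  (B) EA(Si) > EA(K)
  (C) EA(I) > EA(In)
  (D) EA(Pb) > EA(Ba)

The general trend: electron affinity increases across a period and decreases down a group.
(A) Ge (period 4, group 14) vs As (period 4, group 15): the stated order contradicts the simple trend.
(B) Si (period 3, group 14) vs K (period 4, group 1): the stated order agrees with the simple trend.
(C) I (period 5, group 17) vs In (period 5, group 13): the stated order agrees with the simple trend.
(D) Pb (period 6, group 14) vs Ba (period 6, group 2): the stated order agrees with the simple trend.
The exception is (A): adding an electron to As's half-filled 4p³ is unfavourable, so Ge (4p²) has the more exothermic EA.

(A)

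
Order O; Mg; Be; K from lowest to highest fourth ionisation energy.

K, O, Mg, Be

IE_4 is the cost of taking one more electron from the +3 cation: O³⁺ still has 3 valence electrons; Mg³⁺ is already 1 electron into the core; Be³⁺ is already 1 electron into the core; K³⁺ is already 2 electrons into the core.
Usually core removal costs more than valence removal, but here the competition is close: a tightly held n=2 valence electron can cost more to remove than an n=3 core electron, so the actual values have to decide it.
Tabulated IE_4 (kJ/mol): O 7469, Mg 10543, Be 21007, K 5877.
Overall IE_4 order: K < O < Mg < Be.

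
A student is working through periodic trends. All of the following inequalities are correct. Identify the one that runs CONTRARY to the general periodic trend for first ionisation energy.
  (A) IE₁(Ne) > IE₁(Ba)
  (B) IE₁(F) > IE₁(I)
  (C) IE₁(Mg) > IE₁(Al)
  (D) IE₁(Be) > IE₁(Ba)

(C)

The general trend: first ionisation energy increases across a period and decreases down a group.
(A) Ne (period 2, group 18) vs Ba (period 6, group 2): the stated order agrees with the simple trend.
(B) F (period 2, group 17) vs I (period 5, group 17): the stated order agrees with the simple trend.
(C) Mg (period 3, group 2) vs Al (period 3, group 13): the stated order contradicts the simple trend.
(D) Be (period 2, group 2) vs Ba (period 6, group 2): the stated order agrees with the simple trend.
The exception is (C): Al's single 3p electron is easier to remove than one from Mg's filled 3s².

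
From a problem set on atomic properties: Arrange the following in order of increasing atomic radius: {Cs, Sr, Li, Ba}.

Li is in period 2, group 1; Sr is in period 5, group 2; Cs is in period 6, group 1; Ba is in period 6, group 2.
Radius decreases left→right (rising Z_eff, same n) and increases top→bottom (higher n).
Here both period and group differ, so the two effects have to be weighed against each other.
Sr > Li: the two effects oppose for this pair; the down-group effect wins (185 vs 133 pm).
Ba > Sr: they share group 2; the group trend gives Ba the larger value.
Cs > Ba: both are in period 6; the period trend gives Cs the larger value.
Tabulated atomic radius (pm): Li 133, Sr 185, Cs 232, Ba 196.
So from smallest to largest: Li < Sr < Ba < Cs.

Li < Sr < Ba < Cs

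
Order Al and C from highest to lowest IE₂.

C > Al

The second ionization energy removes an electron from the +1 ion. For each element: Al⁺ still has 2 valence electrons; C⁺ still has 3 valence electrons.
All are still removing valence electrons, so compare the +1 ions as you would atoms: IE_2 generally rises across a period (higher Z_eff) and falls down a group (larger shell), subject to the usual subshell exceptions.
Valence configurations: Al⁺ [Ne]3s², C⁺ [He]2s²2p¹.
The numbers (kJ/mol): Al 1817, C 2353.
Hence IE_2: Al < C.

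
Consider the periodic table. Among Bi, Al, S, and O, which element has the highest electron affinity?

O is in period 2, group 16; Al is in period 3, group 13; S is in period 3, group 16; Bi is in period 6, group 15.
Atoms with high Z_eff and room in the valence shell (especially the halogens) have the most exothermic electron affinities.
Here both period and group differ, so the two effects have to be weighed against each other.
Bi > Al: period and group pull opposite ways; the across-period shift dominates (91 vs 42 kJ/mol).
O > Bi: both effects reinforce here, so O is clearly the higher of the two.
S > O: this pair runs against the simple trend — see the exception note.
Note the exception: S has a higher electron affinity than O, contrary to the simple trend — the compact 2p subshell of O repels the added electron more than S's larger 3p does.
Tabulated electron affinity (kJ/mol): O 141, Al 42, S 200, Bi 91.
The highest electron affinity among these belongs to S.

S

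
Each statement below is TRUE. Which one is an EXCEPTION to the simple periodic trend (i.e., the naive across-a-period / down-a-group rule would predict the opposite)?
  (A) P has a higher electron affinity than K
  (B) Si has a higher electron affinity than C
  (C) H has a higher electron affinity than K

(B)

The general trend: electron affinity increases across a period and decreases down a group.
(A) P (period 3, group 15) vs K (period 4, group 1): the stated order agrees with the simple trend.
(B) Si (period 3, group 14) vs C (period 2, group 14): the stated order contradicts the simple trend.
(C) H (period 1, group 1) vs K (period 4, group 1): the stated order agrees with the simple trend.
The exception is (B): Si's larger, more diffuse 3p orbitals accept an added electron slightly more readily than C's compact 2p.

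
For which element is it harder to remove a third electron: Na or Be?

Be

After 2 electrons have been removed, what remains? Na²⁺ is already 1 electron into the core; Be²⁺ is the bare [He] core.
All of these are removing an electron from a noble-gas core or deeper; the smaller core (lower principal quantum number) is held far more tightly, and within a period the higher nuclear charge binds the same core more tightly.
The numbers (kJ/mol): Na 6910, Be 14849.
So the third ionization energies run Na < Be.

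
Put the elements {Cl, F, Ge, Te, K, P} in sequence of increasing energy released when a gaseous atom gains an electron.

K, P, Ge, Te, F, Cl

Electron affinity generally becomes more exothermic across a period toward the halogens and less exothermic down a group.
Here both period and group differ, so the two effects have to be weighed against each other.
P > K: relative to K, both the across-period and down-group shifts push P's electron affinity up.
Ge > P: this pair runs against the simple trend — see the exception note.
Te > Ge: period and group pull opposite ways; the across-period shift dominates (190 vs 119 kJ/mol).
F > Te: relative to Te, both the across-period and down-group shifts push F's electron affinity up.
Cl > F: this pair runs against the simple trend — see the exception note.
Note the exception: Ge has a higher electron affinity than P, contrary to the simple trend — adding an electron to P's half-filled np³ subshell costs electron-pairing energy.
Note the exception: Cl has a higher electron affinity than F, contrary to the simple trend — F's small 2p subshell makes the incoming electron feel strong e⁻–e⁻ repulsion, so Cl actually releases more energy on gaining an electron.
For reference (kJ/mol): F 328, P 72, Cl 349, K 48, Ge 119, Te 190.
So from lowest to highest: K < P < Ge < Te < F < Cl.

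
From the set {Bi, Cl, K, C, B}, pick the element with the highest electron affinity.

Cl

B is in period 2, group 13; C is in period 2, group 14; Cl is in period 3, group 17; K is in period 4, group 1; Bi is in period 6, group 15.
Atoms with high Z_eff and room in the valence shell (especially the halogens) have the most exothermic electron affinities.
Neither a single period nor a single group — weigh both effects.
K > B: this pair runs against the simple trend — see the exception note.
Bi > K: period and group pull opposite ways; the across-period shift dominates (91 vs 48 kJ/mol).
C > Bi: period and group pull opposite ways; the down-group shift dominates (122 vs 91 kJ/mol).
Cl > C: the two effects oppose for this pair; the across-period effect wins (349 vs 122 kJ/mol).
Note the exception: K has a higher electron affinity than B, contrary to the simple trend — B's ns²np¹ configuration gives only a small electron affinity — the sparsely filled np subshell binds an added electron weakly.
For reference (kJ/mol): B 27, C 122, Cl 349, K 48, Bi 91.
The highest electron affinity among these belongs to Cl.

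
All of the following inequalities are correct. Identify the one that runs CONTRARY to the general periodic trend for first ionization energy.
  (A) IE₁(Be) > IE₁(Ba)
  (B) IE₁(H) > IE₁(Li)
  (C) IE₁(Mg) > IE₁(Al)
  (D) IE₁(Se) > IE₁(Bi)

The general trend: first ionization energy increases across a period and decreases down a group.
(A) Be (period 2, group 2) vs Ba (period 6, group 2): the stated order agrees with the simple trend.
(B) H (period 1, group 1) vs Li (period 2, group 1): the stated order agrees with the simple trend.
(C) Mg (period 3, group 2) vs Al (period 3, group 13): the stated order contradicts the simple trend.
(D) Se (period 4, group 16) vs Bi (period 6, group 15): the stated order agrees with the simple trend.
The exception is (C): Al's single 3p electron is easier to remove than one from Mg's filled 3s².

(C)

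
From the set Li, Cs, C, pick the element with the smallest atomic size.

Li is in period 2, group 1; C is in period 2, group 14; Cs is in period 6, group 1.
Across a period the added protons contract the valence shell; down a group each new principal shell makes the atom larger.
Here both period and group differ, so the two effects have to be weighed against each other.
Li > C: both are in period 2; the period trend gives Li the larger value.
Cs > Li: they share group 1; the group trend gives Cs the larger value.
Approximate values (pm): Li 133, C 75, Cs 232.
The smallest atomic size among these belongs to C.

C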